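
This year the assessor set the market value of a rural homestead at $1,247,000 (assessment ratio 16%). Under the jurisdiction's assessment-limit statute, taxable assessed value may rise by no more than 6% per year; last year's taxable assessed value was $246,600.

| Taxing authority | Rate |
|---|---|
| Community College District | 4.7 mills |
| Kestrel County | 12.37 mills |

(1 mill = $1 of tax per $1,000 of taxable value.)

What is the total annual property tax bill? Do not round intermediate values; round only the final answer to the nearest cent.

Uncapped assessed value = $1,247,000 × 0.16 = $199,520
Cap limit = $246,600 × 1.06 = $261,396
Taxable assessed value = min($199,520, $261,396) = $199,520 (cap does not bind)
Community College District: $199,520 × 0.0047 = $937.744
Kestrel County: $199,520 × 0.01237 = $2,468.0624
Total = $3,405.8064

$3,405.81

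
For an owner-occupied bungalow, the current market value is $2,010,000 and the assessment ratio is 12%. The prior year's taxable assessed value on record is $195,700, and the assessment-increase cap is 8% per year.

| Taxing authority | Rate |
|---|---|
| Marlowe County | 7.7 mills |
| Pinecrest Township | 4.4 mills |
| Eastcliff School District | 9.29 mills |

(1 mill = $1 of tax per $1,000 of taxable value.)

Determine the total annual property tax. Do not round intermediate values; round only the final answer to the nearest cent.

$4,520.90

Uncapped assessed value = $2,010,000 × 0.12 = $241,200
Cap limit = $195,700 × 1.08 = $211,356
Taxable assessed value = min($241,200, $211,356) = $211,356 (cap binds)
Marlowe County: $211,356 × 0.0077 = $1,627.4412
Pinecrest Township: $211,356 × 0.0044 = $929.9664
Eastcliff School District: $211,356 × 0.00929 = $1,963.49724
Total = $4,520.90484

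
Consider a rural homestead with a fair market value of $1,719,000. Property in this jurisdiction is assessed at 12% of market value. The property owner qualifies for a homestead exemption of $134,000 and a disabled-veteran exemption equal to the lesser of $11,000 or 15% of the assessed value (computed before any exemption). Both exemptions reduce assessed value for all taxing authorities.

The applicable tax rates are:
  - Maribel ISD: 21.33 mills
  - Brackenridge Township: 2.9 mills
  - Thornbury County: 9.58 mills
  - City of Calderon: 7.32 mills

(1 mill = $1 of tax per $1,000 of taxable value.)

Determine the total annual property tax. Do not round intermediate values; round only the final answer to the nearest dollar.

Assessed value = $1,719,000 × 0.12 = $206,280
Disabled-veteran exemption = min($11,000, 15% × $206,280) = min($11,000, $30,942) = $11,000 (dollar cap binds)
Taxable value = $206,280 − $134,000 − $11,000 = $61,280
Maribel ISD: $61,280 × 0.02133 = $1,307.1024
Brackenridge Township: $61,280 × 0.0029 = $177.712
Thornbury County: $61,280 × 0.00958 = $587.0624
City of Calderon: $61,280 × 0.00732 = $448.5696
Total = $2,520.4464

$2,520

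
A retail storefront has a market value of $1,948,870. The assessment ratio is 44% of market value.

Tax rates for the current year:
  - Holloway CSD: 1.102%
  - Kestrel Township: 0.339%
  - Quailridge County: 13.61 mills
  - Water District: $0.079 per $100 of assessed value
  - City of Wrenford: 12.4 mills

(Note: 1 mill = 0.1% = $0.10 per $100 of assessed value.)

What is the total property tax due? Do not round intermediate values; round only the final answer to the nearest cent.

$35,337.69

Assessed value = $1,948,870 × 0.44 = $857,502.8
Holloway CSD: $857,502.8 × 0.01102 = $9,449.680856
Kestrel Township: $857,502.8 × 0.00339 = $2,906.934492
Quailridge County: $857,502.8 × 0.01361 = $11,670.613108
Water District: $857,502.8 × 0.00079 = $677.427212
City of Wrenford: $857,502.8 × 0.0124 = $10,633.03472
Total = $35,337.690388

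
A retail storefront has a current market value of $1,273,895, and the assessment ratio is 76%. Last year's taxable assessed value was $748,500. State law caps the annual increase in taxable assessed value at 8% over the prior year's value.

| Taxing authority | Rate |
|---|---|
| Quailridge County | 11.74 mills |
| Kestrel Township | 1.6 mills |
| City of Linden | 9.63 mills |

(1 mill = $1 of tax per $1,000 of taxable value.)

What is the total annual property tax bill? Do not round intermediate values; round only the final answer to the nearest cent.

Uncapped assessed value = $1,273,895 × 0.76 = $968,160.2
Cap limit = $748,500 × 1.08 = $808,380
Taxable assessed value = min($968,160.2, $808,380) = $808,380 (cap binds)
Quailridge County: $808,380 × 0.01174 = $9,490.3812
Kestrel Township: $808,380 × 0.0016 = $1,293.408
City of Linden: $808,380 × 0.00963 = $7,784.6994
Total = $18,568.4886

$18,568.49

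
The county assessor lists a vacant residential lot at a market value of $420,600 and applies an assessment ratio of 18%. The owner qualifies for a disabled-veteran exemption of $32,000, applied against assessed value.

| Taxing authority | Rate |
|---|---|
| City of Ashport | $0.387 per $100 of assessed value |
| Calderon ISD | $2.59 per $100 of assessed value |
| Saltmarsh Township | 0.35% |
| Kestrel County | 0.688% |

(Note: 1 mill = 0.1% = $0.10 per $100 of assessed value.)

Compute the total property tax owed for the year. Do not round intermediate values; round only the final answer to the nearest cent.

Assessed value = $420,600 × 0.18 = $75,708
Taxable value = $75,708 − $32,000 = $43,708
City of Ashport: $43,708 × 0.00387 = $169.14996
Calderon ISD: $43,708 × 0.0259 = $1,132.0372
Saltmarsh Township: $43,708 × 0.0035 = $152.978
Kestrel County: $43,708 × 0.00688 = $300.71104
Total = $1,754.8762

$1,754.88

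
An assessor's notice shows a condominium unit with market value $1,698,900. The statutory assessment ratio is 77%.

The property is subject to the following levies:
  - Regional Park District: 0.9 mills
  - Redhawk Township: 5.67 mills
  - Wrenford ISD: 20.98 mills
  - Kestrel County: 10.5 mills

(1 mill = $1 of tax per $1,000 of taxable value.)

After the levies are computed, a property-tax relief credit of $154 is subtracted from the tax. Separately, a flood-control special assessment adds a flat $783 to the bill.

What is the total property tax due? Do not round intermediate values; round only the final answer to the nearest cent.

$50,404.22

Assessed value = $1,698,900 × 0.77 = $1,308,153
Regional Park District: $1,308,153 × 0.0009 = $1,177.3377
Redhawk Township: $1,308,153 × 0.00567 = $7,417.22751
Wrenford ISD: $1,308,153 × 0.02098 = $27,445.04994
Kestrel County: $1,308,153 × 0.0105 = $13,735.6065
Levies subtotal = $49,775.22165
After credit = $49,775.22165 − $154 = $49,621.22165
Total = $49,621.22165 + $783 = $50,404.22165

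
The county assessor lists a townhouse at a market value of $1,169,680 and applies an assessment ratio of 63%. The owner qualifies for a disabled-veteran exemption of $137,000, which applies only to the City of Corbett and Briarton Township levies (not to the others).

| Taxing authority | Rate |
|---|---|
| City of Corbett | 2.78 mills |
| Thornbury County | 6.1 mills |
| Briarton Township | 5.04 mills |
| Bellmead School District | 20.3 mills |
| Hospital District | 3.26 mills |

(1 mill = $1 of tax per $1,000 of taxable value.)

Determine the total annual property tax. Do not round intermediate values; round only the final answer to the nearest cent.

Assessed value = $1,169,680 × 0.63 = $736,898.4
City of Corbett: ($736,898.4 − $137,000) × 0.00278 = $599,898.4 × 0.00278 = $1,667.717552
Thornbury County: $736,898.4 × 0.0061 = $4,495.08024
Briarton Township: ($736,898.4 − $137,000) × 0.00504 = $599,898.4 × 0.00504 = $3,023.487936
Bellmead School District: $736,898.4 × 0.0203 = $14,959.03752
Hospital District: $736,898.4 × 0.00326 = $2,402.288784
Total = $26,547.612032

$26,547.61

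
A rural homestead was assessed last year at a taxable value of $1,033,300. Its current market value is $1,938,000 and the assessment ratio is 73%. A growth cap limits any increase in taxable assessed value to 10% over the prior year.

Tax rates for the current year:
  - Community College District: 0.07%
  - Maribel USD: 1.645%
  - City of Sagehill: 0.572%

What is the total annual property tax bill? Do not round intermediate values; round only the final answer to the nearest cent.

Uncapped assessed value = $1,938,000 × 0.73 = $1,414,740
Cap limit = $1,033,300 × 1.1 = $1,136,630
Taxable assessed value = min($1,414,740, $1,136,630) = $1,136,630 (cap binds)
Community College District: $1,136,630 × 0.0007 = $795.641
Maribel USD: $1,136,630 × 0.01645 = $18,697.5635
City of Sagehill: $1,136,630 × 0.00572 = $6,501.5236
Total = $25,994.7281

$25,994.73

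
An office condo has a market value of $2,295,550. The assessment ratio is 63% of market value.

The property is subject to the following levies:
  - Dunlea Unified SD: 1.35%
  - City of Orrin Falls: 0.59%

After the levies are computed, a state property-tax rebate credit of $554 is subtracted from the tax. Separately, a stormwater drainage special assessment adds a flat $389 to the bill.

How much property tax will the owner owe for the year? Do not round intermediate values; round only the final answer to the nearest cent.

$27,891.21

Assessed value = $2,295,550 × 0.63 = $1,446,196.5
Dunlea Unified SD: $1,446,196.5 × 0.0135 = $19,523.65275
City of Orrin Falls: $1,446,196.5 × 0.0059 = $8,532.55935
Levies subtotal = $28,056.2121
After credit = $28,056.2121 − $554 = $27,502.2121
Total = $27,502.2121 + $389 = $27,891.2121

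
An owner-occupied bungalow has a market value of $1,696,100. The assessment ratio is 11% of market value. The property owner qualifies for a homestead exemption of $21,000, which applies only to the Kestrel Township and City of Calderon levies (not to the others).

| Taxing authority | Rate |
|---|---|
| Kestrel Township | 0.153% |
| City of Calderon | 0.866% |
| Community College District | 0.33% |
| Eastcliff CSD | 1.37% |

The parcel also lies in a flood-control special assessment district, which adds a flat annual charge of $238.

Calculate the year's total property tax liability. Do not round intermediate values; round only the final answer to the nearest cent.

$5,096.88

Assessed value = $1,696,100 × 0.11 = $186,571
Kestrel Township: ($186,571 − $21,000) × 0.00153 = $165,571 × 0.00153 = $253.32363
City of Calderon: ($186,571 − $21,000) × 0.00866 = $165,571 × 0.00866 = $1,433.84486
Community College District: $186,571 × 0.0033 = $615.6843
Eastcliff CSD: $186,571 × 0.0137 = $2,556.0227
Levies subtotal = $4,858.87549
Total = $4,858.87549 + $238 = $5,096.87549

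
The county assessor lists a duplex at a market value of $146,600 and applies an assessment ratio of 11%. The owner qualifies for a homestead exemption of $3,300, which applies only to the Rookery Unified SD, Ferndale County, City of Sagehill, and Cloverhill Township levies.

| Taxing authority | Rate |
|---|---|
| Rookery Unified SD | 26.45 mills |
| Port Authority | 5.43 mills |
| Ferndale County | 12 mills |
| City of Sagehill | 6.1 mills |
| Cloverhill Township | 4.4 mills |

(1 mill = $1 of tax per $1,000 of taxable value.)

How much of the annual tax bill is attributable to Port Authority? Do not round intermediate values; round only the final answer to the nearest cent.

$87.56

Assessed value = $146,600 × 0.11 = $16,126
Port Authority taxable value = $16,126 (exemption does not apply)
Port Authority levy = $16,126 × 0.00543 = $87.56418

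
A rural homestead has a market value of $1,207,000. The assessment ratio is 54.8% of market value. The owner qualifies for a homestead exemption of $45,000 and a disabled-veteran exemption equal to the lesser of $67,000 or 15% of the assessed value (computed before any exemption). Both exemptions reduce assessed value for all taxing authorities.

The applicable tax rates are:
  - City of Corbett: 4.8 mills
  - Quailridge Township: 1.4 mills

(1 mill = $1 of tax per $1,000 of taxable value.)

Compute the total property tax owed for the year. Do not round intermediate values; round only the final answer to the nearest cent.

Assessed value = $1,207,000 × 0.548 = $661,436
Disabled-veteran exemption = min($67,000, 15% × $661,436) = min($67,000, $99,215.4) = $67,000 (dollar cap binds)
Taxable value = $661,436 − $45,000 − $67,000 = $549,436
City of Corbett: $549,436 × 0.0048 = $2,637.2928
Quailridge Township: $549,436 × 0.0014 = $769.2104
Total = $3,406.5032

$3,406.50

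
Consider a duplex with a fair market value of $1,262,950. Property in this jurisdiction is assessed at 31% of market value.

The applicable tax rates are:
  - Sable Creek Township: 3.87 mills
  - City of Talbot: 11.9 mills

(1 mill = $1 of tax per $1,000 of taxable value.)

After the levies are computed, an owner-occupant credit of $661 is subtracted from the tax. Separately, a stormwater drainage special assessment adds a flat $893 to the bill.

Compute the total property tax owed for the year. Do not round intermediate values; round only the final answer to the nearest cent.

$6,406.18

Assessed value = $1,262,950 × 0.31 = $391,514.5
Sable Creek Township: $391,514.5 × 0.00387 = $1,515.161115
City of Talbot: $391,514.5 × 0.0119 = $4,659.02255
Levies subtotal = $6,174.183665
After credit = $6,174.183665 − $661 = $5,513.183665
Total = $5,513.183665 + $893 = $6,406.183665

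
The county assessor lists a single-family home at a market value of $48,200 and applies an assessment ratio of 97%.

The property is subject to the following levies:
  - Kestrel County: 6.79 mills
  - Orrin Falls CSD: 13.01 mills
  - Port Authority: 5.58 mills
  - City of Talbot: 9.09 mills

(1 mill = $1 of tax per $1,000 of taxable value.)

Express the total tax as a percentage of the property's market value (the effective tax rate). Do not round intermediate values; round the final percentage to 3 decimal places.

Assessed value = $48,200 × 0.97 = $46,754
Kestrel County: $46,754 × 0.00679 = $317.45966
Orrin Falls CSD: $46,754 × 0.01301 = $608.26954
Port Authority: $46,754 × 0.00558 = $260.88732
City of Talbot: $46,754 × 0.00909 = $424.99386
Total tax = $1,611.61038
Effective rate = $1,611.61038 ÷ $48,200 = 3.344% of market value

3.344%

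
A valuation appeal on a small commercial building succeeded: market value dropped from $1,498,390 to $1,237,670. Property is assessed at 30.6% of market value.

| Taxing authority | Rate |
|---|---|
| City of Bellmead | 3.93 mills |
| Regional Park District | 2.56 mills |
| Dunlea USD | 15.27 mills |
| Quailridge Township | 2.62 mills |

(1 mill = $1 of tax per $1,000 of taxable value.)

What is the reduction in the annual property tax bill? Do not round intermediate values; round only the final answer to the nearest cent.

Old assessed value = $1,498,390 × 0.306 = $458,507.34
New assessed value = $1,237,670 × 0.306 = $378,727.02
Combined rate = 0.00393 + 0.00256 + 0.01527 + 0.00262 = 0.02438
Old tax = $458,507.34 × 0.02438 = $11,178.4089492
New tax = $378,727.02 × 0.02438 = $9,233.3647476
Reduction = $11,178.4089492 − $9,233.3647476 = $1,945.0442016

$1,945.04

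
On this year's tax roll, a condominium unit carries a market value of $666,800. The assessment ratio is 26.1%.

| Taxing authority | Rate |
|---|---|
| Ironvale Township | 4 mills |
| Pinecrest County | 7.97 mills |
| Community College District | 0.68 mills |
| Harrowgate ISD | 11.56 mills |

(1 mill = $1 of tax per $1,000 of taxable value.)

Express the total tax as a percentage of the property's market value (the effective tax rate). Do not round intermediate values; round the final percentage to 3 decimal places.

Assessed value = $666,800 × 0.261 = $174,034.8
Ironvale Township: $174,034.8 × 0.004 = $696.1392
Pinecrest County: $174,034.8 × 0.00797 = $1,387.057356
Community College District: $174,034.8 × 0.00068 = $118.343664
Harrowgate ISD: $174,034.8 × 0.01156 = $2,011.842288
Total tax = $4,213.382508
Effective rate = $4,213.382508 ÷ $666,800 = 0.632% of market value

0.632%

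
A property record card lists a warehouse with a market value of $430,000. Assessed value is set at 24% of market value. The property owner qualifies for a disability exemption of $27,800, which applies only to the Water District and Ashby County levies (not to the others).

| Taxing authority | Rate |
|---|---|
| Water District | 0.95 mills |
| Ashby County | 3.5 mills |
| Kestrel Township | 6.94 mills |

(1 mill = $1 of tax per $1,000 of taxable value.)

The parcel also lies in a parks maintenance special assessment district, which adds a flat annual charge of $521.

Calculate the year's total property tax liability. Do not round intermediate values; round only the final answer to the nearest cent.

$1,572.74

Assessed value = $430,000 × 0.24 = $103,200
Water District: ($103,200 − $27,800) × 0.00095 = $75,400 × 0.00095 = $71.63
Ashby County: ($103,200 − $27,800) × 0.0035 = $75,400 × 0.0035 = $263.9
Kestrel Township: $103,200 × 0.00694 = $716.208
Levies subtotal = $1,051.738
Total = $1,051.738 + $521 = $1,572.738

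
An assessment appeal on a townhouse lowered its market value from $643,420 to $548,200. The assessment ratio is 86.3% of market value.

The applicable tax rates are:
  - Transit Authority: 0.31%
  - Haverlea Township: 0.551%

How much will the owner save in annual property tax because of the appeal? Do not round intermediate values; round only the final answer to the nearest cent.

Old assessed value = $643,420 × 0.863 = $555,271.46
New assessed value = $548,200 × 0.863 = $473,096.6
Combined rate = 0.0031 + 0.00551 = 0.00861
Old tax = $555,271.46 × 0.00861 = $4,780.8872706
New tax = $473,096.6 × 0.00861 = $4,073.361726
Reduction = $4,780.8872706 − $4,073.361726 = $707.5255446

$707.53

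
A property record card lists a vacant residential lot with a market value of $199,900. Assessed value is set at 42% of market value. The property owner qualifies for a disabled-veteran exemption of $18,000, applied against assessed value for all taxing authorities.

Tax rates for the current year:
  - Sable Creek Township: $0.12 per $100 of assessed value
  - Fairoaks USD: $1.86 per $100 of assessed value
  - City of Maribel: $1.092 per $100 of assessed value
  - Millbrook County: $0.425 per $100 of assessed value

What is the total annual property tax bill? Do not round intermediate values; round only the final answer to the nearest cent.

$2,306.55

Assessed value = $199,900 × 0.42 = $83,958
Taxable value = $83,958 − $18,000 = $65,958
Sable Creek Township: $65,958 × 0.0012 = $79.1496
Fairoaks USD: $65,958 × 0.0186 = $1,226.8188
City of Maribel: $65,958 × 0.01092 = $720.26136
Millbrook County: $65,958 × 0.00425 = $280.3215
Total = $79.1496 + $1,226.8188 + $720.26136 + $280.3215 = $2,306.55126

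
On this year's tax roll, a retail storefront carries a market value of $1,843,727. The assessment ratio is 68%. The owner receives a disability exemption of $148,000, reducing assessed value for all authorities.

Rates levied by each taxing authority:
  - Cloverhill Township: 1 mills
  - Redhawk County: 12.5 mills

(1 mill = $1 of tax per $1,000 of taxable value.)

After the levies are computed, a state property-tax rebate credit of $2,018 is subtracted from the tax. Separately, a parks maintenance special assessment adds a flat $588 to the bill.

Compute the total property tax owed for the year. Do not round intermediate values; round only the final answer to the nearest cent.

Assessed value = $1,843,727 × 0.68 = $1,253,734.36
Taxable value = $1,253,734.36 − $148,000 = $1,105,734.36
Cloverhill Township: $1,105,734.36 × 0.001 = $1,105.73436
Redhawk County: $1,105,734.36 × 0.0125 = $13,821.6795
Levies subtotal = $14,927.41386
After credit = $14,927.41386 − $2,018 = $12,909.41386
Total = $12,909.41386 + $588 = $13,497.41386

$13,497.41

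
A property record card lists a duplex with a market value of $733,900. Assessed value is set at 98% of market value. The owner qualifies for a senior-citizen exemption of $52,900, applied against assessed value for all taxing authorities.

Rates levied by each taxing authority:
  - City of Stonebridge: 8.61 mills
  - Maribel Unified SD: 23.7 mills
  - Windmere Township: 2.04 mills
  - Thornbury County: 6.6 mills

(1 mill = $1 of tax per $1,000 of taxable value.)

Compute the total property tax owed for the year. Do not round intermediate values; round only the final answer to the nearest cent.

$27,285.89

Assessed value = $733,900 × 0.98 = $719,222
Taxable value = $719,222 − $52,900 = $666,322
City of Stonebridge: $666,322 × 0.00861 = $5,737.03242
Maribel Unified SD: $666,322 × 0.0237 = $15,791.8314
Windmere Township: $666,322 × 0.00204 = $1,359.29688
Thornbury County: $666,322 × 0.0066 = $4,397.7252
Total = $5,737.03242 + $15,791.8314 + $1,359.29688 + $4,397.7252 = $27,285.8859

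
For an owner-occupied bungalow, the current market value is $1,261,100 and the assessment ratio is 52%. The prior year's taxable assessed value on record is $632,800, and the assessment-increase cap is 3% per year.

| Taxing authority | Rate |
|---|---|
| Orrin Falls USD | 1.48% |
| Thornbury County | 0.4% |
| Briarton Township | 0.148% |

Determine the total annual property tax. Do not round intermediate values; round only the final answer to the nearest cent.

Uncapped assessed value = $1,261,100 × 0.52 = $655,772
Cap limit = $632,800 × 1.03 = $651,784
Taxable assessed value = min($655,772, $651,784) = $651,784 (cap binds)
Orrin Falls USD: $651,784 × 0.0148 = $9,646.4032
Thornbury County: $651,784 × 0.004 = $2,607.136
Briarton Township: $651,784 × 0.00148 = $964.64032
Total = $13,218.17952

$13,218.18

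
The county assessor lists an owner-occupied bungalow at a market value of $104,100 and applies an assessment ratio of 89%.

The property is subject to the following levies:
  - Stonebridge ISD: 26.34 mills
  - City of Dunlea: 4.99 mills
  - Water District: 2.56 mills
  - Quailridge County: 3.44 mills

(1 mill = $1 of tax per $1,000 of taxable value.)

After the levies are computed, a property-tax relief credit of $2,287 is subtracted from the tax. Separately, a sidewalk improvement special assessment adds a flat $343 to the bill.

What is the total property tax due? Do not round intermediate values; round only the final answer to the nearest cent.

Assessed value = $104,100 × 0.89 = $92,649
Stonebridge ISD: $92,649 × 0.02634 = $2,440.37466
City of Dunlea: $92,649 × 0.00499 = $462.31851
Water District: $92,649 × 0.00256 = $237.18144
Quailridge County: $92,649 × 0.00344 = $318.71256
Levies subtotal = $3,458.58717
After credit = $3,458.58717 − $2,287 = $1,171.58717
Total = $1,171.58717 + $343 = $1,514.58717

$1,514.59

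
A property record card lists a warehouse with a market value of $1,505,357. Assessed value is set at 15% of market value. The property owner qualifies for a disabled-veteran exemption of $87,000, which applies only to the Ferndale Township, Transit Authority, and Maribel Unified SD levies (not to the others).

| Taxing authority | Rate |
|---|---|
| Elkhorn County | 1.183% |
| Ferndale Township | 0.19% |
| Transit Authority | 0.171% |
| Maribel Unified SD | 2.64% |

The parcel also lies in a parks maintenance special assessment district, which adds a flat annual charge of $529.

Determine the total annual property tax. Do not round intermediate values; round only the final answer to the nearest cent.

Assessed value = $1,505,357 × 0.15 = $225,803.55
Elkhorn County: $225,803.55 × 0.01183 = $2,671.2559965
Ferndale Township: ($225,803.55 − $87,000) × 0.0019 = $138,803.55 × 0.0019 = $263.726745
Transit Authority: ($225,803.55 − $87,000) × 0.00171 = $138,803.55 × 0.00171 = $237.3540705
Maribel Unified SD: ($225,803.55 − $87,000) × 0.0264 = $138,803.55 × 0.0264 = $3,664.41372
Levies subtotal = $6,836.750532
Total = $6,836.750532 + $529 = $7,365.750532

$7,365.75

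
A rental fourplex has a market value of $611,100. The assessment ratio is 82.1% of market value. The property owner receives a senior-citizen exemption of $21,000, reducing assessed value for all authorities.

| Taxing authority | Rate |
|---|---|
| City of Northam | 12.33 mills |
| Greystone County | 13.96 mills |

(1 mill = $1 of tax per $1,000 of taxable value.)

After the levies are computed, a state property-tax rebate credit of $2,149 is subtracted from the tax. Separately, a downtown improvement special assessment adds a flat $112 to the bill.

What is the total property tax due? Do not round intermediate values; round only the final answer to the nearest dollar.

$10,601

Assessed value = $611,100 × 0.821 = $501,713.1
Taxable value = $501,713.1 − $21,000 = $480,713.1
City of Northam: $480,713.1 × 0.01233 = $5,927.192523
Greystone County: $480,713.1 × 0.01396 = $6,710.754876
Levies subtotal = $12,637.947399
After credit = $12,637.947399 − $2,149 = $10,488.947399
Total = $10,488.947399 + $112 = $10,600.947399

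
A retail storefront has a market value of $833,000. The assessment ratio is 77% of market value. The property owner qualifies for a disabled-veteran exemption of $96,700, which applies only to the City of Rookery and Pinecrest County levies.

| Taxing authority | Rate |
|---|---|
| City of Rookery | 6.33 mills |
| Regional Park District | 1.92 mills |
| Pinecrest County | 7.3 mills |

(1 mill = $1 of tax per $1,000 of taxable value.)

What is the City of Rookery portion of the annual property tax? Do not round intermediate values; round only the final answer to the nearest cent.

$3,448.01

Assessed value = $833,000 × 0.77 = $641,410
City of Rookery taxable value = $641,410 − $96,700 = $544,710
City of Rookery levy = $544,710 × 0.00633 = $3,448.0143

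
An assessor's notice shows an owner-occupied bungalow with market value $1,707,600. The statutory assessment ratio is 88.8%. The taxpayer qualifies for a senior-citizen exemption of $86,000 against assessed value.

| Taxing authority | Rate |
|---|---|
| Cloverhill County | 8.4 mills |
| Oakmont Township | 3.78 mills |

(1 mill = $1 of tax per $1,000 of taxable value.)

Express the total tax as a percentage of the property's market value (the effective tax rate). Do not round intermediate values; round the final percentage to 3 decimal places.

Assessed value = $1,707,600 × 0.888 = $1,516,348.8
Taxable value = $1,516,348.8 − $86,000 = $1,430,348.8
Cloverhill County: $1,430,348.8 × 0.0084 = $12,014.92992
Oakmont Township: $1,430,348.8 × 0.00378 = $5,406.718464
Total tax = $17,421.648384
Effective rate = $17,421.648384 ÷ $1,707,600 = 1.020% of market value

1.020%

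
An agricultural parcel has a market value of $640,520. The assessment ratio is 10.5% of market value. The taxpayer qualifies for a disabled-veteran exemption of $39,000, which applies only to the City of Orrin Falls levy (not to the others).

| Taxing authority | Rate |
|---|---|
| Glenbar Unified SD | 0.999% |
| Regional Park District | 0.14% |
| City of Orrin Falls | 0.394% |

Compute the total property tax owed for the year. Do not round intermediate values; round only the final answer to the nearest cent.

Assessed value = $640,520 × 0.105 = $67,254.6
Glenbar Unified SD: $67,254.6 × 0.00999 = $671.873454
Regional Park District: $67,254.6 × 0.0014 = $94.15644
City of Orrin Falls: ($67,254.6 − $39,000) × 0.00394 = $28,254.6 × 0.00394 = $111.323124
Total = $877.353018

$877.35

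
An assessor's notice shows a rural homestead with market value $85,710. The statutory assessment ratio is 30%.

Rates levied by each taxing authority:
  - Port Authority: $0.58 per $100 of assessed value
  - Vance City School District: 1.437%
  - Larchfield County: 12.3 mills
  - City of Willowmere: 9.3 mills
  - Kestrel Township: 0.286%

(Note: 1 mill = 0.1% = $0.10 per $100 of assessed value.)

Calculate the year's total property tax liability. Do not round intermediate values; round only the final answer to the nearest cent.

Assessed value = $85,710 × 0.3 = $25,713
Port Authority: $25,713 × 0.0058 = $149.1354
Vance City School District: $25,713 × 0.01437 = $369.49581
Larchfield County: $25,713 × 0.0123 = $316.2699
City of Willowmere: $25,713 × 0.0093 = $239.1309
Kestrel Township: $25,713 × 0.00286 = $73.53918
Total = $1,147.57119

$1,147.57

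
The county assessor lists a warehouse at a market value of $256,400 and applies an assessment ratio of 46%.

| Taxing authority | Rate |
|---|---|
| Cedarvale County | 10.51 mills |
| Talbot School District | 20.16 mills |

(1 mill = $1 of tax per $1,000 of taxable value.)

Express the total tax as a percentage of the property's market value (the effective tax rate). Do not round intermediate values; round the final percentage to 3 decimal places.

1.411%

Assessed value = $256,400 × 0.46 = $117,944
Cedarvale County: $117,944 × 0.01051 = $1,239.59144
Talbot School District: $117,944 × 0.02016 = $2,377.75104
Total tax = $3,617.34248
Effective rate = $3,617.34248 ÷ $256,400 = 1.411% of market value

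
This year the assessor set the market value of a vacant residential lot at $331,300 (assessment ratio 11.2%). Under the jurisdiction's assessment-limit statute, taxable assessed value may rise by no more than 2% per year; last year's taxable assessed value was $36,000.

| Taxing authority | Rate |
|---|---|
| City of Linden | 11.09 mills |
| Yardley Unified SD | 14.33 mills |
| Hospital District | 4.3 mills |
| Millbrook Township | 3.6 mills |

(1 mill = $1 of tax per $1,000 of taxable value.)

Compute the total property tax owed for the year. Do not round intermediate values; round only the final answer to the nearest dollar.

Uncapped assessed value = $331,300 × 0.112 = $37,105.6
Cap limit = $36,000 × 1.02 = $36,720
Taxable assessed value = min($37,105.6, $36,720) = $36,720 (cap binds)
City of Linden: $36,720 × 0.01109 = $407.2248
Yardley Unified SD: $36,720 × 0.01433 = $526.1976
Hospital District: $36,720 × 0.0043 = $157.896
Millbrook Township: $36,720 × 0.0036 = $132.192
Total = $1,223.5104

$1,224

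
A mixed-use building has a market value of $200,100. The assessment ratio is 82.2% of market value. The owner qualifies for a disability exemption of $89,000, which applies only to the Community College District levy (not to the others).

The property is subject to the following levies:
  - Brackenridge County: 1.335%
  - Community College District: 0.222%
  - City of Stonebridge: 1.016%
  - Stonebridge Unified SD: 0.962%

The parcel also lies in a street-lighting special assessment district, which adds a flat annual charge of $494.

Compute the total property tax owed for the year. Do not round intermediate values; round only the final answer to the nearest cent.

Assessed value = $200,100 × 0.822 = $164,482.2
Brackenridge County: $164,482.2 × 0.01335 = $2,195.83737
Community College District: ($164,482.2 − $89,000) × 0.00222 = $75,482.2 × 0.00222 = $167.570484
City of Stonebridge: $164,482.2 × 0.01016 = $1,671.139152
Stonebridge Unified SD: $164,482.2 × 0.00962 = $1,582.318764
Levies subtotal = $5,616.86577
Total = $5,616.86577 + $494 = $6,110.86577

$6,110.87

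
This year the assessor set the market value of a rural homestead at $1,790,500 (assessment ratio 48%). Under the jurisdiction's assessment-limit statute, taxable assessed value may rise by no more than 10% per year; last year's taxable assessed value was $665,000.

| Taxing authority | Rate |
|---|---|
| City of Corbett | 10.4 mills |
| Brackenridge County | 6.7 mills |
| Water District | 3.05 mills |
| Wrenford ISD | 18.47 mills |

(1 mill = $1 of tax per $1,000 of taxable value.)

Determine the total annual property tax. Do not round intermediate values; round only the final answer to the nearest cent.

Uncapped assessed value = $1,790,500 × 0.48 = $859,440
Cap limit = $665,000 × 1.1 = $731,500
Taxable assessed value = min($859,440, $731,500) = $731,500 (cap binds)
City of Corbett: $731,500 × 0.0104 = $7,607.6
Brackenridge County: $731,500 × 0.0067 = $4,901.05
Water District: $731,500 × 0.00305 = $2,231.075
Wrenford ISD: $731,500 × 0.01847 = $13,510.805
Total = $28,250.53

$28,250.53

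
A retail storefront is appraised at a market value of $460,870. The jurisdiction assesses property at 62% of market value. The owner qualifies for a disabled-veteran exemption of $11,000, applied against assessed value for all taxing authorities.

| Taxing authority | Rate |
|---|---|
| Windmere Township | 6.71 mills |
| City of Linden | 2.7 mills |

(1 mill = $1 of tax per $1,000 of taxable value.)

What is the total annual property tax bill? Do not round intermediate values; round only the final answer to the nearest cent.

Assessed value = $460,870 × 0.62 = $285,739.4
Taxable value = $285,739.4 − $11,000 = $274,739.4
Windmere Township: $274,739.4 × 0.00671 = $1,843.501374
City of Linden: $274,739.4 × 0.0027 = $741.79638
Total = $1,843.501374 + $741.79638 = $2,585.297754

$2,585.30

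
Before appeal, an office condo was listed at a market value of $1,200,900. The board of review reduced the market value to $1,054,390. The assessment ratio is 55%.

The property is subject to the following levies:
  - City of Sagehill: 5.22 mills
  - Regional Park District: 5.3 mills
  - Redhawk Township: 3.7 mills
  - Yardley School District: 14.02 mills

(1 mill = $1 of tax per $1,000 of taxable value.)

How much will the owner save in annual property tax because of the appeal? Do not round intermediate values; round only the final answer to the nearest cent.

$2,275.59

Old assessed value = $1,200,900 × 0.55 = $660,495
New assessed value = $1,054,390 × 0.55 = $579,914.5
Combined rate = 0.00522 + 0.0053 + 0.0037 + 0.01402 = 0.02824
Old tax = $660,495 × 0.02824 = $18,652.3788
New tax = $579,914.5 × 0.02824 = $16,376.78548
Reduction = $18,652.3788 − $16,376.78548 = $2,275.59332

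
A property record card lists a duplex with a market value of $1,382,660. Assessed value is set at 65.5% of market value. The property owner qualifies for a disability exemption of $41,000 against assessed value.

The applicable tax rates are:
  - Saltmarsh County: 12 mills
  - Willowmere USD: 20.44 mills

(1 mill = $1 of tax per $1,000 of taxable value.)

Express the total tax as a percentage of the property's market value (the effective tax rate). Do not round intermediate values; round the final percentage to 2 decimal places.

Assessed value = $1,382,660 × 0.655 = $905,642.3
Taxable value = $905,642.3 − $41,000 = $864,642.3
Saltmarsh County: $864,642.3 × 0.012 = $10,375.7076
Willowmere USD: $864,642.3 × 0.02044 = $17,673.288612
Total tax = $28,048.996212
Effective rate = $28,048.996212 ÷ $1,382,660 = 2.03% of market value

2.03%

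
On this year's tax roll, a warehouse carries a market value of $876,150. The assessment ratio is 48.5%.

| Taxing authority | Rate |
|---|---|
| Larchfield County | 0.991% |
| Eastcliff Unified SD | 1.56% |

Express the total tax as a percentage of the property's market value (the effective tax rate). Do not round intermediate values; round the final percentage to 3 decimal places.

Assessed value = $876,150 × 0.485 = $424,932.75
Larchfield County: $424,932.75 × 0.00991 = $4,211.0835525
Eastcliff Unified SD: $424,932.75 × 0.0156 = $6,628.9509
Total tax = $10,840.0344525
Effective rate = $10,840.0344525 ÷ $876,150 = 1.237% of market value

1.237%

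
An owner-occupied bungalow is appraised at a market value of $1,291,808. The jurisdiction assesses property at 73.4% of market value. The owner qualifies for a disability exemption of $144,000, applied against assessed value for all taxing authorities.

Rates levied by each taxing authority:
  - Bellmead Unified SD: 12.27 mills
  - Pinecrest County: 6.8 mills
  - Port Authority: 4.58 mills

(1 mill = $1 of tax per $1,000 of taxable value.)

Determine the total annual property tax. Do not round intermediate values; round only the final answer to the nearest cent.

Assessed value = $1,291,808 × 0.734 = $948,187.072
Taxable value = $948,187.072 − $144,000 = $804,187.072
Bellmead Unified SD: $804,187.072 × 0.01227 = $9,867.37537344
Pinecrest County: $804,187.072 × 0.0068 = $5,468.4720896
Port Authority: $804,187.072 × 0.00458 = $3,683.17678976
Total = $9,867.37537344 + $5,468.4720896 + $3,683.17678976 = $19,019.0242528

$19,019.02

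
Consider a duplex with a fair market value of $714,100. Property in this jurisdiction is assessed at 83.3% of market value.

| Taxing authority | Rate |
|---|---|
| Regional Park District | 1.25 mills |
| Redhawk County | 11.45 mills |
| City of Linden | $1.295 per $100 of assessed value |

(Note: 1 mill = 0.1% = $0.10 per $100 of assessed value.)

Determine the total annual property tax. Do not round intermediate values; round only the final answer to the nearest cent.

$15,257.78

Assessed value = $714,100 × 0.833 = $594,845.3
Regional Park District: $594,845.3 × 0.00125 = $743.556625
Redhawk County: $594,845.3 × 0.01145 = $6,810.978685
City of Linden: $594,845.3 × 0.01295 = $7,703.246635
Total = $15,257.781945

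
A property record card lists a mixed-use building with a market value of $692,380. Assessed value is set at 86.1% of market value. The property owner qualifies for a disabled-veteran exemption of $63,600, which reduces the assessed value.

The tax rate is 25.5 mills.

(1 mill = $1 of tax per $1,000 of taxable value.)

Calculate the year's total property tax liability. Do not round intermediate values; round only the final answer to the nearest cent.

Assessed value = $692,380 × 0.861 = $596,139.18
Taxable value = $596,139.18 − $63,600 = $532,539.18
Tax = $532,539.18 × 0.0255 = $13,579.74909

$13,579.75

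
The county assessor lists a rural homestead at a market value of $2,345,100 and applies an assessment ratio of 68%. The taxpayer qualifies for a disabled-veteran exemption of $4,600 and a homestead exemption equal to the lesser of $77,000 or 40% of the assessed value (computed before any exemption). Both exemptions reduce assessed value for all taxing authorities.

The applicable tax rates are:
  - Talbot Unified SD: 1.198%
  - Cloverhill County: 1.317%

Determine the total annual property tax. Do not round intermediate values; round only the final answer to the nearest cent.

Assessed value = $2,345,100 × 0.68 = $1,594,668
Homestead exemption = min($77,000, 40% × $1,594,668) = min($77,000, $637,867.2) = $77,000 (dollar cap binds)
Taxable value = $1,594,668 − $4,600 − $77,000 = $1,513,068
Talbot Unified SD: $1,513,068 × 0.01198 = $18,126.55464
Cloverhill County: $1,513,068 × 0.01317 = $19,927.10556
Total = $38,053.6602

$38,053.66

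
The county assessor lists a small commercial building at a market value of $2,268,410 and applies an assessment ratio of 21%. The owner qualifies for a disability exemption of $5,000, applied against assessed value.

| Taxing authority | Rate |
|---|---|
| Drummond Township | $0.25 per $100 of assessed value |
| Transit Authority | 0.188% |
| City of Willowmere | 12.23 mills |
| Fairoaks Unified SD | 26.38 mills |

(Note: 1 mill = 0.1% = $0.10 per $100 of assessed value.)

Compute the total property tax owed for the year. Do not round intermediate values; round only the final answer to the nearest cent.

$20,264.03

Assessed value = $2,268,410 × 0.21 = $476,366.1
Taxable value = $476,366.1 − $5,000 = $471,366.1
Drummond Township: $471,366.1 × 0.0025 = $1,178.41525
Transit Authority: $471,366.1 × 0.00188 = $886.168268
City of Willowmere: $471,366.1 × 0.01223 = $5,764.807403
Fairoaks Unified SD: $471,366.1 × 0.02638 = $12,434.637718
Total = $20,264.028639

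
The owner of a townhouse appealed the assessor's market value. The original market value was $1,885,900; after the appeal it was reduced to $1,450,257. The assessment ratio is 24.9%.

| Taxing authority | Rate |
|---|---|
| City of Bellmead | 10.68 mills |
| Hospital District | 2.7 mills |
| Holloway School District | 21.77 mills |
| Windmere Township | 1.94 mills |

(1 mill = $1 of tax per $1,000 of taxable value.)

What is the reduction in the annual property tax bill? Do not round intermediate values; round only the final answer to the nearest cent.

$4,023.34

Old assessed value = $1,885,900 × 0.249 = $469,589.1
New assessed value = $1,450,257 × 0.249 = $361,113.993
Combined rate = 0.01068 + 0.0027 + 0.02177 + 0.00194 = 0.03709
Old tax = $469,589.1 × 0.03709 = $17,417.059719
New tax = $361,113.993 × 0.03709 = $13,393.71800037
Reduction = $17,417.059719 − $13,393.71800037 = $4,023.34171863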